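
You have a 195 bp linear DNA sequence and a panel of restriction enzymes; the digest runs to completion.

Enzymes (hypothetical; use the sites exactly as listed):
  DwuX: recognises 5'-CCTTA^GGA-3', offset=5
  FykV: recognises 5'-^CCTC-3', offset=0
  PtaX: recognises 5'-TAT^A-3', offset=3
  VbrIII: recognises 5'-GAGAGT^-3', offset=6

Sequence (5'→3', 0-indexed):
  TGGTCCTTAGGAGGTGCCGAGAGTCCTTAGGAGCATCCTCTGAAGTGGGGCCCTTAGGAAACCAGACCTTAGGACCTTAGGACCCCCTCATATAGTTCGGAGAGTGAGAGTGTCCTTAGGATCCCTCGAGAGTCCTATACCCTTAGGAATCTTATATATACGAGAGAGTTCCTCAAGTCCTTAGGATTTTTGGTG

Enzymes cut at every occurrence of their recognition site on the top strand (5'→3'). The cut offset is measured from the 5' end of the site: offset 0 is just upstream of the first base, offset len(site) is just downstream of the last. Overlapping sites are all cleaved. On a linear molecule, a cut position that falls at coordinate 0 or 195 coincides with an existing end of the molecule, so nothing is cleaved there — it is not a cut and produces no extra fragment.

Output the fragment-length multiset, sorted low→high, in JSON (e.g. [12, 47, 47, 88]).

Site scan:
  DwuX (CCTTAGGA, off=5): starts [4, 24, 51, 66, 74, 113, 140, 178] → cuts [9, 29, 56, 71, 79, 118, 145, 183]
  FykV (CCTC, off=0): starts [36, 85, 123, 170] → cuts [36, 85, 123, 170]
  PtaX (TATA, off=3): starts [90, 135, 152, 154, 156] → cuts [93, 138, 155, 157, 159]
  VbrIII (GAGAGT, off=6): starts [18, 99, 105, 127, 163] → cuts [24, 105, 111, 133, 169]

All cut coordinates (distinct, sorted): [9, 24, 29, 36, 56, 71, 79, 85, 93, 105, 111, 118, 123, 133, 138, 145, 155, 157, 159, 169, 170, 183]

Fragments:
  [0,9): 9 bp
  [9,24): 15 bp
  [24,29): 5 bp
  [29,36): 7 bp
  [36,56): 20 bp
  [56,71): 15 bp
  [71,79): 8 bp
  [79,85): 6 bp
  [85,93): 8 bp
  [93,105): 12 bp
  [105,111): 6 bp
  [111,118): 7 bp
  [118,123): 5 bp
  [123,133): 10 bp
  [133,138): 5 bp
  [138,145): 7 bp
  [145,155): 10 bp
  [155,157): 2 bp
  [157,159): 2 bp
  [159,169): 10 bp
  [169,170): 1 bp
  [170,183): 13 bp
  [183,195): 12 bp

[1,2,2,5,5,5,6,6,7,7,7,8,8,9,10,10,10,12,12,13,15,15,20]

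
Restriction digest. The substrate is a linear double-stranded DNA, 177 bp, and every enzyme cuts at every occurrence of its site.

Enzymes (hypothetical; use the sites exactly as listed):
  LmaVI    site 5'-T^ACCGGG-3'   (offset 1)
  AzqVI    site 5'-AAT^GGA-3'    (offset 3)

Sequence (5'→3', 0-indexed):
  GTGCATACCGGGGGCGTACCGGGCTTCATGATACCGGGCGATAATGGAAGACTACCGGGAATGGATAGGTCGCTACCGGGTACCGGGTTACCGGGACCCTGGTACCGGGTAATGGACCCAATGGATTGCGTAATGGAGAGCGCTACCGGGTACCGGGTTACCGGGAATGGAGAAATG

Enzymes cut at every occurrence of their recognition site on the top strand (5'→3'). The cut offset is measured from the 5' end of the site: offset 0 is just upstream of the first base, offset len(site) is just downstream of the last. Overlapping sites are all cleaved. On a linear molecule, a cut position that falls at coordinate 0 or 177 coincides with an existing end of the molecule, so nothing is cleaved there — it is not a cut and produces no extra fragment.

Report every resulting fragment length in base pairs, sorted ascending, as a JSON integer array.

[6,7,7,8,8,8,9,9,9,9,10,10,11,12,12,13,14,15]

Site scan:
  LmaVI TACCGGG/1: at [5, 16, 31, 52, 73, 80, 88, 102, 143, 150, 158] ⇒ [6, 17, 32, 53, 74, 81, 89, 103, 144, 151, 159]
  AzqVI AATGGA/3: at [42, 59, 110, 119, 131, 165] ⇒ [45, 62, 113, 122, 134, 168]

Pooled cuts: [6, 17, 32, 45, 53, 62, 74, 81, 89, 103, 113, 122, 134, 144, 151, 159, 168]

Fragments:
  [0,6): 6 bp
  [6,17): 11 bp
  [17,32): 15 bp
  [32,45): 13 bp
  [45,53): 8 bp
  [53,62): 9 bp
  [62,74): 12 bp
  [74,81): 7 bp
  [81,89): 8 bp
  [89,103): 14 bp
  [103,113): 10 bp
  [113,122): 9 bp
  [122,134): 12 bp
  [134,144): 10 bp
  [144,151): 7 bp
  [151,159): 8 bp
  [159,168): 9 bp
  [168,177): 9 bp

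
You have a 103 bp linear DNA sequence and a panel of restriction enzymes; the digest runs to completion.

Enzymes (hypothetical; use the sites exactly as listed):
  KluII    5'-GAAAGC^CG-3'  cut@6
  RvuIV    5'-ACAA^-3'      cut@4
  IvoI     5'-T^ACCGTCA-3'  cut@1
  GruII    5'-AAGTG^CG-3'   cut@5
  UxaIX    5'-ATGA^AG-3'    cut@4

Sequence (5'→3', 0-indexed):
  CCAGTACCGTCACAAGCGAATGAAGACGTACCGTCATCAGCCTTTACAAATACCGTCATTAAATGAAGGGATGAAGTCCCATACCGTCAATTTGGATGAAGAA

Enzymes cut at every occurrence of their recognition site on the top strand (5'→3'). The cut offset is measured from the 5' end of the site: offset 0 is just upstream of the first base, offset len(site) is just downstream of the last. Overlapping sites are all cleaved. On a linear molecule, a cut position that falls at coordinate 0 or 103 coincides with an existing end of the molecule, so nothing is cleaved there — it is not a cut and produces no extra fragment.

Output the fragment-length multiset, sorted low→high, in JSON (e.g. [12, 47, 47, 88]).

[2,4,5,6,8,8,8,10,15,17,20]

Scan for sites:
  KluII (GAAAGCCG, off=6): no sites
  RvuIV (ACAA, off=4): starts [11, 45] → cuts [15, 49]
  IvoI (TACCGTCA, off=1): starts [4, 28, 50, 81] → cuts [5, 29, 51, 82]
  GruII (AAGTGCG, off=5): no sites
  UxaIX (ATGAAG, off=4): starts [19, 62, 70, 95] → cuts [23, 66, 74, 99]

Pooled cuts: [5, 15, 23, 29, 49, 51, 66, 74, 82, 99]

Fragments:
  [0,5): 5 bp
  [5,15): 10 bp
  [15,23): 8 bp
  [23,29): 6 bp
  [29,49): 20 bp
  [49,51): 2 bp
  [51,66): 15 bp
  [66,74): 8 bp
  [74,82): 8 bp
  [82,99): 17 bp
  [99,103): 4 bp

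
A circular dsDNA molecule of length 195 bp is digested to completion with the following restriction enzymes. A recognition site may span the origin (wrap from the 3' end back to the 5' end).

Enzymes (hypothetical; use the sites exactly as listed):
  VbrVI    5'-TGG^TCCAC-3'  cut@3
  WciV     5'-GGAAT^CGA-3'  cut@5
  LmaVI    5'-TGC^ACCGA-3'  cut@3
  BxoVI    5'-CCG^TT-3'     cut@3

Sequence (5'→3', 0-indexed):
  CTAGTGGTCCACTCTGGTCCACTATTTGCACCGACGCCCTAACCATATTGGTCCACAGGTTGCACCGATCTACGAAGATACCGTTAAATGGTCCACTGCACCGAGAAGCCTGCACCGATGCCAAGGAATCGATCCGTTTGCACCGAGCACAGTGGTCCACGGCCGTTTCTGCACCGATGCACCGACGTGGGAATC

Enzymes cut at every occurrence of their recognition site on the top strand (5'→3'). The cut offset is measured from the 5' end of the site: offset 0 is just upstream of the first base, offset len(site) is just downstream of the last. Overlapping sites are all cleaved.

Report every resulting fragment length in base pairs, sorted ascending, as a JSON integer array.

Site scan:
  VbrVI TGGTCCAC/3: at [4, 14, 48, 88, 152] ⇒ [7, 17, 51, 91, 155]
  WciV GGAATCGA/5: at [124] ⇒ [129]
  LmaVI TGCACCGA/3: at [26, 60, 96, 110, 138, 169, 177] ⇒ [29, 63, 99, 113, 141, 172, 180]
  BxoVI CCGTT/3: at [80, 133, 162] ⇒ [83, 136, 165]

Pooled cuts: [7, 17, 29, 51, 63, 83, 91, 99, 113, 129, 136, 141, 155, 165, 172, 180]

Fragments:
  7→17: 10 bp
  17→29: 12 bp
  29→51: 22 bp
  51→63: 12 bp
  63→83: 20 bp
  83→91: 8 bp
  91→99: 8 bp
  99→113: 14 bp
  113→129: 16 bp
  129→136: 7 bp
  136→141: 5 bp
  141→155: 14 bp
  155→165: 10 bp
  165→172: 7 bp
  172→180: 8 bp
  180→7 (wrap): 195-180+7 = 22 bp

[5,7,7,8,8,8,10,10,12,12,14,14,16,20,22,22]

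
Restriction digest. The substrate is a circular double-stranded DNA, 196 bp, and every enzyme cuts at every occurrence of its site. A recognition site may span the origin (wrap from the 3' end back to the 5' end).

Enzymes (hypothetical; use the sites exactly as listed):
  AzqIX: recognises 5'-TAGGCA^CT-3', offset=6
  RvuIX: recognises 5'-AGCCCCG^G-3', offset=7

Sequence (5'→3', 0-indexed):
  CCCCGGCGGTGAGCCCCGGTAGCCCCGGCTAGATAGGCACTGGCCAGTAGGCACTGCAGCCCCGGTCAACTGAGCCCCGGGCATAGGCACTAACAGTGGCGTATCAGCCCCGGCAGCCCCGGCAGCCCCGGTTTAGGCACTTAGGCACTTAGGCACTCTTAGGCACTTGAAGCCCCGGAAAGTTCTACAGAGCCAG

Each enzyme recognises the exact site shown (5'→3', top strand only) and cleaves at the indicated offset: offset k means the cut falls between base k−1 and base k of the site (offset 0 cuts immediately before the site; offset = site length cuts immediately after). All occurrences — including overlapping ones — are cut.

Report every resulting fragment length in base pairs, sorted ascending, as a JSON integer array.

Scan for sites:
  AzqIX TAGGCACT/6: at [33, 47, 83, 133, 141, 149, 159] ⇒ [39, 53, 89, 139, 147, 155, 165]
  RvuIX AGCCCCGG/7: at [11, 20, 57, 72, 105, 114, 123, 170, 194] ⇒ [5, 18, 27, 64, 79, 112, 121, 130, 177]

All cut coordinates (distinct, sorted): [5, 18, 27, 39, 53, 64, 79, 89, 112, 121, 130, 139, 147, 155, 165, 177]

Fragments:
  5→18: 13 bp
  18→27: 9 bp
  27→39: 12 bp
  39→53: 14 bp
  53→64: 11 bp
  64→79: 15 bp
  79→89: 10 bp
  89→112: 23 bp
  112→121: 9 bp
  121→130: 9 bp
  130→139: 9 bp
  139→147: 8 bp
  147→155: 8 bp
  155→165: 10 bp
  165→177: 12 bp
  177→5 (wrap): 196-177+5 = 24 bp

[8,8,9,9,9,9,10,10,11,12,12,13,14,15,23,24]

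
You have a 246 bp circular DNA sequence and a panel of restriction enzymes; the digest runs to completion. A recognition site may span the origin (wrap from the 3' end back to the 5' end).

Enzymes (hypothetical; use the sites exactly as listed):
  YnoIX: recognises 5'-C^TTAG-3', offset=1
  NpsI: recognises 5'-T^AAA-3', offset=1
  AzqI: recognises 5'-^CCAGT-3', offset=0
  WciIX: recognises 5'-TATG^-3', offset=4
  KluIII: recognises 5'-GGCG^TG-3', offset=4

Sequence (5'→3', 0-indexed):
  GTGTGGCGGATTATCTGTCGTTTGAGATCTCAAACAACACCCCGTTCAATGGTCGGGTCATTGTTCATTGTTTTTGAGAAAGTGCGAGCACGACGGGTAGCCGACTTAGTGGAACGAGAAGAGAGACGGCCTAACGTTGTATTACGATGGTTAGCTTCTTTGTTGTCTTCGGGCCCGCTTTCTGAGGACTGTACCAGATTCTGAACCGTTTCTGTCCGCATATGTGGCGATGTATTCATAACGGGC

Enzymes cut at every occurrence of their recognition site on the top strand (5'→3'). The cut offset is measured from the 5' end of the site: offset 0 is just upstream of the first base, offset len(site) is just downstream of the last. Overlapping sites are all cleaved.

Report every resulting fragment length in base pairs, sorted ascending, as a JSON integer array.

[23,104,119]

Per-enzyme occurrences:
  YnoIX (CTTAG, off=1): starts [104] → cuts [105]
  NpsI (TAAA, off=1): no sites
  AzqI (CCAGT, off=0): no sites
  WciIX (TATG, off=4): starts [220] → cuts [224]
  KluIII (GGCGTG, off=4): starts [243] → cuts [1]

All cut coordinates (distinct, sorted): [1, 105, 224]

Fragment lengths:
  1→105: 104 bp
  105→224: 119 bp
  224→1 (wrap): 246-224+1 = 23 bp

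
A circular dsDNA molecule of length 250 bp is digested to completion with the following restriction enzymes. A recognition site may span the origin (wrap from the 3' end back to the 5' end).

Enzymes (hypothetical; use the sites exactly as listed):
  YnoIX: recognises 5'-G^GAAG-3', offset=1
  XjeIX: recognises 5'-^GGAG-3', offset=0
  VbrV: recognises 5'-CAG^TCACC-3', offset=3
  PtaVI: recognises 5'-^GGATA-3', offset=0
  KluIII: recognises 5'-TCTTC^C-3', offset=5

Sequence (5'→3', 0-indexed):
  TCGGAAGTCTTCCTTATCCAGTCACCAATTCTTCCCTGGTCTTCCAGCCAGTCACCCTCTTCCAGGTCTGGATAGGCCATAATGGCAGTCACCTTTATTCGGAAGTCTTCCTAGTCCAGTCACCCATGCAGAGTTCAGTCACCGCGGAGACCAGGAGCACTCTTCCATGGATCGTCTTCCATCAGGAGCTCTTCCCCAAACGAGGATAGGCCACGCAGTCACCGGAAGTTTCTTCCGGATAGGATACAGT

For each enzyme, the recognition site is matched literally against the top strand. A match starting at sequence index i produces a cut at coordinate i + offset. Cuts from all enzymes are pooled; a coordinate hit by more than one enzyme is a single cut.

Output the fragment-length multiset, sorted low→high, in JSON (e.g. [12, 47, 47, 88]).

[1,5,5,6,7,7,7,8,9,9,9,9,9,10,10,11,11,12,12,13,13,14,15,19,19]

Per-enzyme occurrences:
  YnoIX GGAAG/1: at [2, 100, 223] ⇒ [3, 101, 224]
  XjeIX GGAG/0: at [145, 153, 184] ⇒ [145, 153, 184]
  VbrV CAGTCACC/3: at [18, 48, 85, 116, 135, 215] ⇒ [21, 51, 88, 119, 138, 218]
  PtaVI GGATA/0: at [69, 203, 236, 241] ⇒ [69, 203, 236, 241]
  KluIII TCTTCC/5: at [7, 29, 39, 57, 105, 160, 174, 189, 230] ⇒ [12, 34, 44, 62, 110, 165, 179, 194, 235]

All cut coordinates (distinct, sorted): [3, 12, 21, 34, 44, 51, 62, 69, 88, 101, 110, 119, 138, 145, 153, 165, 179, 184, 194, 203, 218, 224, 235, 236, 241]

Fragments:
  3→12: 9 bp
  12→21: 9 bp
  21→34: 13 bp
  34→44: 10 bp
  44→51: 7 bp
  51→62: 11 bp
  62→69: 7 bp
  69→88: 19 bp
  88→101: 13 bp
  101→110: 9 bp
  110→119: 9 bp
  119→138: 19 bp
  138→145: 7 bp
  145→153: 8 bp
  153→165: 12 bp
  165→179: 14 bp
  179→184: 5 bp
  184→194: 10 bp
  194→203: 9 bp
  203→218: 15 bp
  218→224: 6 bp
  224→235: 11 bp
  235→236: 1 bp
  236→241: 5 bp
  241→3 (wrap): 250-241+3 = 12 bp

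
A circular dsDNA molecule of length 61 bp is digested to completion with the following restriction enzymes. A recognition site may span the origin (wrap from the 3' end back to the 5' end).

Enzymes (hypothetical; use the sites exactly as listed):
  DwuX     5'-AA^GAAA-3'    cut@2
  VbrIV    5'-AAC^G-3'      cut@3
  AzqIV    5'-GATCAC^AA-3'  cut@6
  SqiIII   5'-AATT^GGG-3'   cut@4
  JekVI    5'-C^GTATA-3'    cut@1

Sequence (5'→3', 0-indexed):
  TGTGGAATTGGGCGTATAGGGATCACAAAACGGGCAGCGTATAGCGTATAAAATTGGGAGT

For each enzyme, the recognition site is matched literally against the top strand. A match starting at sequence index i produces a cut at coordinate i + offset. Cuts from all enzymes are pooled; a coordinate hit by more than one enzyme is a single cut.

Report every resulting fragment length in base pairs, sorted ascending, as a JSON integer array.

Scan for sites:
  DwuX (AAGAAA, off=2): no sites
  VbrIV (AACG, off=3): starts [28] → cuts [31]
  AzqIV (GATCACAA, off=6): starts [20] → cuts [26]
  SqiIII (AATTGGG, off=4): starts [5, 51] → cuts [9, 55]
  JekVI (CGTATA, off=1): starts [12, 37, 44] → cuts [13, 38, 45]

All cut coordinates (distinct, sorted): [9, 13, 26, 31, 38, 45, 55]

Fragments:
  9→13: 4 bp
  13→26: 13 bp
  26→31: 5 bp
  31→38: 7 bp
  38→45: 7 bp
  45→55: 10 bp
  55→9 (wrap): 61-55+9 = 15 bp

[4,5,7,7,10,13,15]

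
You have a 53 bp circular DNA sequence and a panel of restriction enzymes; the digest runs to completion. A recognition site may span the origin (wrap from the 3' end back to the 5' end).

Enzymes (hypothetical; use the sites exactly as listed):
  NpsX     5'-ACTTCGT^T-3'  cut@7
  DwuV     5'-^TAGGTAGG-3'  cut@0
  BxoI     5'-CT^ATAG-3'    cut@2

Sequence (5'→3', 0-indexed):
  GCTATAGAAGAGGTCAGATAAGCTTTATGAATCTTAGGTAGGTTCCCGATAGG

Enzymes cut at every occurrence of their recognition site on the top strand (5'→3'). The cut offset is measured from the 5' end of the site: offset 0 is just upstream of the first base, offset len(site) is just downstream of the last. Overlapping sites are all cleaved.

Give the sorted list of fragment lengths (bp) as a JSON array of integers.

Per-enzyme occurrences:
  NpsX (ACTTCGTT, off=7): no sites
  DwuV TAGGTAGG/0: at [34] ⇒ [34]
  BxoI CTATAG/2: at [1] ⇒ [3]

Pooled cuts: [3, 34]

Fragment lengths:
  3→34: 31 bp
  34→3 (wrap): 53-34+3 = 22 bp

[22,31]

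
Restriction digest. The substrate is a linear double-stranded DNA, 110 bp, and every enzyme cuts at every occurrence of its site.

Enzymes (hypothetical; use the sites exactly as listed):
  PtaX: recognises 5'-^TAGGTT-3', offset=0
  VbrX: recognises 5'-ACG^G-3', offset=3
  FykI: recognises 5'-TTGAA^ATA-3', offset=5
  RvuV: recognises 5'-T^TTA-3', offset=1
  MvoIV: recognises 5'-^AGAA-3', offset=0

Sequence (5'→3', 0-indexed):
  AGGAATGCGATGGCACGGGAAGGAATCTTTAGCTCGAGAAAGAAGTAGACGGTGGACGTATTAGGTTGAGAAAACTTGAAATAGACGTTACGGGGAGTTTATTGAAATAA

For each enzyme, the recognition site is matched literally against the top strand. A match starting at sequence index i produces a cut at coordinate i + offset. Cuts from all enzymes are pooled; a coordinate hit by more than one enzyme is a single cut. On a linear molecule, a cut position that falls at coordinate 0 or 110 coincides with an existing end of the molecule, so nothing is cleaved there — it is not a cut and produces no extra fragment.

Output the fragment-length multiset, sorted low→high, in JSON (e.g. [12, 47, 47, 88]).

[4,4,6,7,8,8,10,11,11,12,12,17]

Per-enzyme occurrences:
  PtaX (TAGGTT, off=0): starts [61] → cuts [61]
  VbrX (ACGG, off=3): starts [14, 48, 89] → cuts [17, 51, 92]
  FykI (TTGAAATA, off=5): starts [75, 101] → cuts [80, 106]
  RvuV (TTTA, off=1): starts [27, 97] → cuts [28, 98]
  MvoIV (AGAA, off=0): starts [36, 40, 68] → cuts [36, 40, 68]

All cut coordinates (distinct, sorted): [17, 28, 36, 40, 51, 61, 68, 80, 92, 98, 106]

Fragments:
  [0,17): 17 bp
  [17,28): 11 bp
  [28,36): 8 bp
  [36,40): 4 bp
  [40,51): 11 bp
  [51,61): 10 bp
  [61,68): 7 bp
  [68,80): 12 bp
  [80,92): 12 bp
  [92,98): 6 bp
  [98,106): 8 bp
  [106,110): 4 bp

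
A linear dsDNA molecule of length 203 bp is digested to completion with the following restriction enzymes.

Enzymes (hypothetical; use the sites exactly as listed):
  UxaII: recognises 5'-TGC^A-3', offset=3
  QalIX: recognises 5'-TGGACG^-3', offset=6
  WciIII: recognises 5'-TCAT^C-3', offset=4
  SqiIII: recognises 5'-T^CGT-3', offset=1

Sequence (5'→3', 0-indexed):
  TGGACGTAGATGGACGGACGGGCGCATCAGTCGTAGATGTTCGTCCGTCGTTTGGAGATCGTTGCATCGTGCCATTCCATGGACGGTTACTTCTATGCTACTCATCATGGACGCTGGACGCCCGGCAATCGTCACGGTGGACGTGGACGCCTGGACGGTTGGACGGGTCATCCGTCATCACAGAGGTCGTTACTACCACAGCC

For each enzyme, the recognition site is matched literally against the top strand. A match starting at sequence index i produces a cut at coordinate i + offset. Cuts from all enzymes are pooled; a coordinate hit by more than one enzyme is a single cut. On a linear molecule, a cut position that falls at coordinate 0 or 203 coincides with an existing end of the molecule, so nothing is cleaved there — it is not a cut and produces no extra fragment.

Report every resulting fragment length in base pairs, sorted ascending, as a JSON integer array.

[2,6,6,6,6,7,7,7,8,8,8,9,9,10,10,11,14,15,16,18,20]

Scan for sites:
  UxaII (TGCA, off=3): starts [62] → cuts [65]
  QalIX (TGGACG, off=6): starts [0, 10, 79, 107, 114, 137, 143, 151, 159] → cuts [6, 16, 85, 113, 120, 143, 149, 157, 165]
  WciIII (TCATC, off=4): starts [101, 167, 174] → cuts [105, 171, 178]
  SqiIII (TCGT, off=1): starts [30, 40, 47, 58, 66, 128, 186] → cuts [31, 41, 48, 59, 67, 129, 187]

All cut coordinates (distinct, sorted): [6, 16, 31, 41, 48, 59, 65, 67, 85, 105, 113, 120, 129, 143, 149, 157, 165, 171, 178, 187]

Fragment lengths:
  [0,6): 6 bp
  [6,16): 10 bp
  [16,31): 15 bp
  [31,41): 10 bp
  [41,48): 7 bp
  [48,59): 11 bp
  [59,65): 6 bp
  [65,67): 2 bp
  [67,85): 18 bp
  [85,105): 20 bp
  [105,113): 8 bp
  [113,120): 7 bp
  [120,129): 9 bp
  [129,143): 14 bp
  [143,149): 6 bp
  [149,157): 8 bp
  [157,165): 8 bp
  [165,171): 6 bp
  [171,178): 7 bp
  [178,187): 9 bp
  [187,203): 16 bp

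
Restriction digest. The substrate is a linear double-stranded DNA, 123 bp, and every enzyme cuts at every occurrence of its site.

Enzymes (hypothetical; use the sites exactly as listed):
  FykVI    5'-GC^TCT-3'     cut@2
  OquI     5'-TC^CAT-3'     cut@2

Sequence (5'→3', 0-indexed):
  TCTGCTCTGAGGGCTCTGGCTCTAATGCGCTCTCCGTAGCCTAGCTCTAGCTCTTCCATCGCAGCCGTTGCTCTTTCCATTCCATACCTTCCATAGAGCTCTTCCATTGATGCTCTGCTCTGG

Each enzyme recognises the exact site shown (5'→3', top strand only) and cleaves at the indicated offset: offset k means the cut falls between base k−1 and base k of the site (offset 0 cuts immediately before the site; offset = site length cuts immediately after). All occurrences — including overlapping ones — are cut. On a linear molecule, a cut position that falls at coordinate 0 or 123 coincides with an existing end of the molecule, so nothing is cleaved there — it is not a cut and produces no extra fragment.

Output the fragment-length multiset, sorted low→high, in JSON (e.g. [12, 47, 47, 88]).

[5,5,5,5,5,5,6,6,6,8,9,9,9,10,15,15]

Site scan:
  FykVI GCTCT/2: at [3, 12, 18, 28, 43, 49, 69, 97, 111, 116] ⇒ [5, 14, 20, 30, 45, 51, 71, 99, 113, 118]
  OquI TCCAT/2: at [54, 75, 80, 89, 102] ⇒ [56, 77, 82, 91, 104]

Pooled cuts: [5, 14, 20, 30, 45, 51, 56, 71, 77, 82, 91, 99, 104, 113, 118]

Fragment lengths:
  [0,5): 5 bp
  [5,14): 9 bp
  [14,20): 6 bp
  [20,30): 10 bp
  [30,45): 15 bp
  [45,51): 6 bp
  [51,56): 5 bp
  [56,71): 15 bp
  [71,77): 6 bp
  [77,82): 5 bp
  [82,91): 9 bp
  [91,99): 8 bp
  [99,104): 5 bp
  [104,113): 9 bp
  [113,118): 5 bp
  [118,123): 5 bp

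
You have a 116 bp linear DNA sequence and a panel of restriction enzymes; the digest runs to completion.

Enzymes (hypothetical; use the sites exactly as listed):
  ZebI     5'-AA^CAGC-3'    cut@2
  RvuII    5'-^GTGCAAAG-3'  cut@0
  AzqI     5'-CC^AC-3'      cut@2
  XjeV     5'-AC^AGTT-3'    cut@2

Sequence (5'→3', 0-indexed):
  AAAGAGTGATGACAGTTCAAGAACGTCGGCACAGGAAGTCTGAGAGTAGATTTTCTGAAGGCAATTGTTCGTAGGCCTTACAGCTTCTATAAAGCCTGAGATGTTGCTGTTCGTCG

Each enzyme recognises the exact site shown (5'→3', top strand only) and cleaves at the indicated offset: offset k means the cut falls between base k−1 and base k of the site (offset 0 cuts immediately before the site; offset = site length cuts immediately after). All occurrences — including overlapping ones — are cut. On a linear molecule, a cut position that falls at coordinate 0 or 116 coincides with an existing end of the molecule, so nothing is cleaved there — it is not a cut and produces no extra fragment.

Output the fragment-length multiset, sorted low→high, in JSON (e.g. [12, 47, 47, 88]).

[13,103]

Site scan:
  ZebI (AACAGC, off=2): no sites
  RvuII (GTGCAAAG, off=0): no sites
  AzqI (CCAC, off=2): no sites
  XjeV (ACAGTT, off=2): starts [11] → cuts [13]

Pooled cuts: [13]

Fragments:
  [0,13): 13 bp
  [13,116): 103 bp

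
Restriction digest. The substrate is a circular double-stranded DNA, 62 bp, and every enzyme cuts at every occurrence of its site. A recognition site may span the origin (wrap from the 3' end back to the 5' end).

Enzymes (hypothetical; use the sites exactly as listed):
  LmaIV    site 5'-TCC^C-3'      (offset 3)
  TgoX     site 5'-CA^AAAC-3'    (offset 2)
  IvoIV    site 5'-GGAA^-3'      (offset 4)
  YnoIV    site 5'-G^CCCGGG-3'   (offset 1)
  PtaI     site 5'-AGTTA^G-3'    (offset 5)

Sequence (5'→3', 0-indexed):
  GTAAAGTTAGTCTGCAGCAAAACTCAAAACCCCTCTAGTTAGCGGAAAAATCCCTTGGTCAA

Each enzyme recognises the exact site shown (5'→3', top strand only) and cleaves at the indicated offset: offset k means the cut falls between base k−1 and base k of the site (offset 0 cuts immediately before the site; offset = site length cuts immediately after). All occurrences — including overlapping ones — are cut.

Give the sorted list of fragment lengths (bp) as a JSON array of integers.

Per-enzyme occurrences:
  LmaIV TCCC/3: at [50] ⇒ [53]
  TgoX CAAAAC/2: at [17, 24] ⇒ [19, 26]
  IvoIV GGAA/4: at [43] ⇒ [47]
  YnoIV (GCCCGGG, off=1): no sites
  PtaI AGTTAG/5: at [4, 36] ⇒ [9, 41]

All cut coordinates (distinct, sorted): [9, 19, 26, 41, 47, 53]

Fragments:
  9→19: 10 bp
  19→26: 7 bp
  26→41: 15 bp
  41→47: 6 bp
  47→53: 6 bp
  53→9 (wrap): 62-53+9 = 18 bp

[6,6,7,10,15,18]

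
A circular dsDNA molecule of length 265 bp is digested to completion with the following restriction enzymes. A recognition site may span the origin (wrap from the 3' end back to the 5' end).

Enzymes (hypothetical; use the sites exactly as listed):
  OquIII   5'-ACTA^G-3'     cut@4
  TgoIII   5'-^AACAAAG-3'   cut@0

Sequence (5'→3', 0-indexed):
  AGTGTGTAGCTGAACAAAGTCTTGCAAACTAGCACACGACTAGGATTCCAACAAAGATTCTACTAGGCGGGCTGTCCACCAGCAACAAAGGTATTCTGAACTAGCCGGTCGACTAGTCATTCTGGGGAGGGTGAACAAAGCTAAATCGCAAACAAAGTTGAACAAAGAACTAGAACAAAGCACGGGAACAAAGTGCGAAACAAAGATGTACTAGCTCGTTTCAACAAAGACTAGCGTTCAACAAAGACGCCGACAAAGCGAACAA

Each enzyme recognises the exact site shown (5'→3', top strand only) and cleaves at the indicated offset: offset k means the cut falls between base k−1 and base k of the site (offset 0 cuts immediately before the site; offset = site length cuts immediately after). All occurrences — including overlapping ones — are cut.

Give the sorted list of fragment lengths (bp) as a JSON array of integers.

[1,6,7,9,10,11,11,12,12,12,13,15,16,17,17,18,18,19,20,21]

Site scan:
  OquIII (ACTAG, off=4): starts [27, 38, 61, 99, 111, 168, 209, 229] → cuts [31, 42, 65, 103, 115, 172, 213, 233]
  TgoIII (AACAAAG, off=0): starts [12, 49, 83, 133, 150, 160, 173, 186, 198, 222, 239, 260] → cuts [12, 49, 83, 133, 150, 160, 173, 186, 198, 222, 239, 260]

All cut coordinates (distinct, sorted): [12, 31, 42, 49, 65, 83, 103, 115, 133, 150, 160, 172, 173, 186, 198, 213, 222, 233, 239, 260]

Fragments:
  12→31: 19 bp
  31→42: 11 bp
  42→49: 7 bp
  49→65: 16 bp
  65→83: 18 bp
  83→103: 20 bp
  103→115: 12 bp
  115→133: 18 bp
  133→150: 17 bp
  150→160: 10 bp
  160→172: 12 bp
  172→173: 1 bp
  173→186: 13 bp
  186→198: 12 bp
  198→213: 15 bp
  213→222: 9 bp
  222→233: 11 bp
  233→239: 6 bp
  239→260: 21 bp
  260→12 (wrap): 265-260+12 = 17 bp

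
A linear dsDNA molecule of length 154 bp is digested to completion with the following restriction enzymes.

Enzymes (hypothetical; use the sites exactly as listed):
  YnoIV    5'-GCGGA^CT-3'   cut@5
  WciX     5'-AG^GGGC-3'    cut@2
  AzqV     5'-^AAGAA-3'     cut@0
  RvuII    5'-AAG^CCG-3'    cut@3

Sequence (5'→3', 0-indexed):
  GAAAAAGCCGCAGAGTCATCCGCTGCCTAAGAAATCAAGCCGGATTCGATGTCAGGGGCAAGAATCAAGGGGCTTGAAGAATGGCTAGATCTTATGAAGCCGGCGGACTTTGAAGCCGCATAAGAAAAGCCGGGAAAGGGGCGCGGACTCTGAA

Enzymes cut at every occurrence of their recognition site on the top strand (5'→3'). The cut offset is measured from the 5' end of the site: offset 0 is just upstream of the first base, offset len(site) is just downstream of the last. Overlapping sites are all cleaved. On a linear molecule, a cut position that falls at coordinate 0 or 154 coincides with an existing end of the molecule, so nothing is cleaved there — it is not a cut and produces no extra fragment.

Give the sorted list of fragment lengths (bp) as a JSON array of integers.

Per-enzyme occurrences:
  YnoIV (GCGGACT, off=5): starts [102, 142] → cuts [107, 147]
  WciX (AGGGGC, off=2): starts [53, 67, 136] → cuts [55, 69, 138]
  AzqV (AAGAA, off=0): starts [28, 59, 76, 121] → cuts [28, 59, 76, 121]
  RvuII (AAGCCG, off=3): starts [4, 36, 96, 112, 126] → cuts [7, 39, 99, 115, 129]

All cut coordinates (distinct, sorted): [7, 28, 39, 55, 59, 69, 76, 99, 107, 115, 121, 129, 138, 147]

Fragment lengths:
  [0,7): 7 bp
  [7,28): 21 bp
  [28,39): 11 bp
  [39,55): 16 bp
  [55,59): 4 bp
  [59,69): 10 bp
  [69,76): 7 bp
  [76,99): 23 bp
  [99,107): 8 bp
  [107,115): 8 bp
  [115,121): 6 bp
  [121,129): 8 bp
  [129,138): 9 bp
  [138,147): 9 bp
  [147,154): 7 bp

[4,6,7,7,7,8,8,8,9,9,10,11,16,21,23]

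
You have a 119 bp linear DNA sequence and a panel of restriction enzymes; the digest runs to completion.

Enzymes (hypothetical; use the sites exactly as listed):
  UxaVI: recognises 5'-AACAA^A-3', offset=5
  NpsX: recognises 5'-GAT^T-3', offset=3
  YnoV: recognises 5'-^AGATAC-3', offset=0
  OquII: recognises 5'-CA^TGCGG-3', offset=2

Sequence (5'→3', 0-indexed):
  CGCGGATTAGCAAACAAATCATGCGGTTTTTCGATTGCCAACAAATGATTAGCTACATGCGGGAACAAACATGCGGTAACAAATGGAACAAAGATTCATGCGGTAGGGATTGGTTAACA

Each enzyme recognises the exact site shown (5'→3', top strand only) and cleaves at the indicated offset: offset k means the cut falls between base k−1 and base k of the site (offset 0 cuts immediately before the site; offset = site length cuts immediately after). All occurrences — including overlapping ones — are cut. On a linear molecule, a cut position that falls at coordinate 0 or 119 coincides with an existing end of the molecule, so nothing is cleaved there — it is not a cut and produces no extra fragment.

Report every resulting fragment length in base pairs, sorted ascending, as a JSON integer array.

Site scan:
  UxaVI (AACAAA, off=5): starts [12, 39, 63, 77, 86] → cuts [17, 44, 68, 82, 91]
  NpsX (GATT, off=3): starts [4, 32, 46, 92, 107] → cuts [7, 35, 49, 95, 110]
  YnoV (AGATAC, off=0): no sites
  OquII (CATGCGG, off=2): starts [19, 55, 69, 96] → cuts [21, 57, 71, 98]

Pooled cuts: [7, 17, 21, 35, 44, 49, 57, 68, 71, 82, 91, 95, 98, 110]

Fragment lengths:
  [0,7): 7 bp
  [7,17): 10 bp
  [17,21): 4 bp
  [21,35): 14 bp
  [35,44): 9 bp
  [44,49): 5 bp
  [49,57): 8 bp
  [57,68): 11 bp
  [68,71): 3 bp
  [71,82): 11 bp
  [82,91): 9 bp
  [91,95): 4 bp
  [95,98): 3 bp
  [98,110): 12 bp
  [110,119): 9 bp

[3,3,4,4,5,7,8,9,9,9,10,11,11,12,14]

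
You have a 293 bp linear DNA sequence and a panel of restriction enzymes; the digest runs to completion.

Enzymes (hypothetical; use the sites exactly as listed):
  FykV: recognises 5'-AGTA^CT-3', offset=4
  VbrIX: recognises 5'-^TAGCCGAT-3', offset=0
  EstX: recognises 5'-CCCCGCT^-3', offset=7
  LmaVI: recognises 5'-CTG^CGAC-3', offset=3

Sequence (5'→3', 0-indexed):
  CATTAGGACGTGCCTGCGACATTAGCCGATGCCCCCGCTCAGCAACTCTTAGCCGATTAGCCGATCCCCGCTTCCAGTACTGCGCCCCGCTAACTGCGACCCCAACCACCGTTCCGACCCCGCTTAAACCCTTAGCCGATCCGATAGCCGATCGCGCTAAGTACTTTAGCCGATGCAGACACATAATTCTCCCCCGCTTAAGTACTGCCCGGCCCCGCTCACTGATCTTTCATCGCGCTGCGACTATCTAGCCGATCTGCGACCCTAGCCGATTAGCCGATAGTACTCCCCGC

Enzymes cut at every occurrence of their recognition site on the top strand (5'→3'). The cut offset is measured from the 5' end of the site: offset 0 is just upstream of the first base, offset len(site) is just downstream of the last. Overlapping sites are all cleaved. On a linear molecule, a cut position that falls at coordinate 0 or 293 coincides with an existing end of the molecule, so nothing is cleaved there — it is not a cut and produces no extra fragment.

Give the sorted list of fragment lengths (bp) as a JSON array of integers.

[3,5,6,6,6,7,8,8,8,8,8,10,11,12,12,12,15,15,16,17,19,21,28,32]

Scan for sites:
  FykV (AGTACT, off=4): starts [75, 159, 200, 281] → cuts [79, 163, 204, 285]
  VbrIX (TAGCCGAT, off=0): starts [22, 49, 57, 132, 144, 166, 248, 265, 273] → cuts [22, 49, 57, 132, 144, 166, 248, 265, 273]
  EstX (CCCCGCT, off=7): starts [32, 65, 84, 117, 191, 212] → cuts [39, 72, 91, 124, 198, 219]
  LmaVI (CTGCGAC, off=3): starts [13, 93, 237, 256] → cuts [16, 96, 240, 259]

All cut coordinates (distinct, sorted): [16, 22, 39, 49, 57, 72, 79, 91, 96, 124, 132, 144, 163, 166, 198, 204, 219, 240, 248, 259, 265, 273, 285]

Fragments:
  [0,16): 16 bp
  [16,22): 6 bp
  [22,39): 17 bp
  [39,49): 10 bp
  [49,57): 8 bp
  [57,72): 15 bp
  [72,79): 7 bp
  [79,91): 12 bp
  [91,96): 5 bp
  [96,124): 28 bp
  [124,132): 8 bp
  [132,144): 12 bp
  [144,163): 19 bp
  [163,166): 3 bp
  [166,198): 32 bp
  [198,204): 6 bp
  [204,219): 15 bp
  [219,240): 21 bp
  [240,248): 8 bp
  [248,259): 11 bp
  [259,265): 6 bp
  [265,273): 8 bp
  [273,285): 12 bp
  [285,293): 8 bp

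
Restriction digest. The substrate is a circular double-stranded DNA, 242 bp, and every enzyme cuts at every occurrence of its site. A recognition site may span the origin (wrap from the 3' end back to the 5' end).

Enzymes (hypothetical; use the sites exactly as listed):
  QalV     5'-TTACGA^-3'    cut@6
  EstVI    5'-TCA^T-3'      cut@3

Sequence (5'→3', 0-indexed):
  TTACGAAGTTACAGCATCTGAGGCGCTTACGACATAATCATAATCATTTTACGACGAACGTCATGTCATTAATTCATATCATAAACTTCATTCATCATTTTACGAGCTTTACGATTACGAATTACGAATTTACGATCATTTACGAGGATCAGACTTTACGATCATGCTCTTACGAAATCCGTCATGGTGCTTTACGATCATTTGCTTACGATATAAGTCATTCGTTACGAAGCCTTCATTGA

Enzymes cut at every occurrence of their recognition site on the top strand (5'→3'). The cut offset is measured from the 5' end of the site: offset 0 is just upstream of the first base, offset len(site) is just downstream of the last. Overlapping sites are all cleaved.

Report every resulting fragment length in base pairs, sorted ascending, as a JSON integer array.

[3,3,3,3,4,5,5,6,6,7,7,8,8,8,8,8,8,9,9,9,9,9,10,10,11,11,13,16,26]

Per-enzyme occurrences:
  QalV (TTACGA, off=6): starts [0, 26, 48, 99, 108, 114, 121, 129, 139, 155, 169, 191, 205, 224] → cuts [6, 32, 54, 105, 114, 120, 127, 135, 145, 161, 175, 197, 211, 230]
  EstVI (TCAT, off=3): starts [37, 43, 60, 65, 73, 78, 87, 91, 94, 135, 161, 181, 197, 217, 235] → cuts [40, 46, 63, 68, 76, 81, 90, 94, 97, 138, 164, 184, 200, 220, 238]

All cut coordinates (distinct, sorted): [6, 32, 40, 46, 54, 63, 68, 76, 81, 90, 94, 97, 105, 114, 120, 127, 135, 138, 145, 161, 164, 175, 184, 197, 200, 211, 220, 230, 238]

Fragment lengths:
  6→32: 26 bp
  32→40: 8 bp
  40→46: 6 bp
  46→54: 8 bp
  54→63: 9 bp
  63→68: 5 bp
  68→76: 8 bp
  76→81: 5 bp
  81→90: 9 bp
  90→94: 4 bp
  94→97: 3 bp
  97→105: 8 bp
  105→114: 9 bp
  114→120: 6 bp
  120→127: 7 bp
  127→135: 8 bp
  135→138: 3 bp
  138→145: 7 bp
  145→161: 16 bp
  161→164: 3 bp
  164→175: 11 bp
  175→184: 9 bp
  184→197: 13 bp
  197→200: 3 bp
  200→211: 11 bp
  211→220: 9 bp
  220→230: 10 bp
  230→238: 8 bp
  238→6 (wrap): 242-238+6 = 10 bp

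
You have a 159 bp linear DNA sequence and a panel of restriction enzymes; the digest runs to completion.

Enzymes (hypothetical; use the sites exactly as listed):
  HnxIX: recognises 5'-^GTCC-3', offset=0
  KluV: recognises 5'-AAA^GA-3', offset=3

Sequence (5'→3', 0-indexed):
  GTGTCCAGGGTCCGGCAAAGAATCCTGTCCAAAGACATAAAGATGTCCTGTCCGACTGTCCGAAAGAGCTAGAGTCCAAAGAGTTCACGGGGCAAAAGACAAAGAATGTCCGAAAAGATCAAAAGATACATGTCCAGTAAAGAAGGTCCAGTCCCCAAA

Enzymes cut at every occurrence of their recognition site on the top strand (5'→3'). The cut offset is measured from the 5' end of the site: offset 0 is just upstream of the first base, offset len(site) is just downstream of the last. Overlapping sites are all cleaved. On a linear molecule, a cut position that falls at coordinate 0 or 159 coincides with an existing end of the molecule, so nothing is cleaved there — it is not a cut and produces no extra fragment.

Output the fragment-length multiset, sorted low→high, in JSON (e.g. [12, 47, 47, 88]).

[2,3,4,4,5,5,6,7,7,7,7,7,8,8,8,8,8,9,9,10,10,17]

Site scan:
  HnxIX GTCC/0: at [2, 9, 26, 44, 49, 57, 73, 107, 131, 145, 150] ⇒ [2, 9, 26, 44, 49, 57, 73, 107, 131, 145, 150]
  KluV AAAGA/3: at [16, 30, 38, 62, 77, 94, 100, 113, 121, 138] ⇒ [19, 33, 41, 65, 80, 97, 103, 116, 124, 141]

All cut coordinates (distinct, sorted): [2, 9, 19, 26, 33, 41, 44, 49, 57, 65, 73, 80, 97, 103, 107, 116, 124, 131, 141, 145, 150]

Fragment lengths:
  [0,2): 2 bp
  [2,9): 7 bp
  [9,19): 10 bp
  [19,26): 7 bp
  [26,33): 7 bp
  [33,41): 8 bp
  [41,44): 3 bp
  [44,49): 5 bp
  [49,57): 8 bp
  [57,65): 8 bp
  [65,73): 8 bp
  [73,80): 7 bp
  [80,97): 17 bp
  [97,103): 6 bp
  [103,107): 4 bp
  [107,116): 9 bp
  [116,124): 8 bp
  [124,131): 7 bp
  [131,141): 10 bp
  [141,145): 4 bp
  [145,150): 5 bp
  [150,159): 9 bp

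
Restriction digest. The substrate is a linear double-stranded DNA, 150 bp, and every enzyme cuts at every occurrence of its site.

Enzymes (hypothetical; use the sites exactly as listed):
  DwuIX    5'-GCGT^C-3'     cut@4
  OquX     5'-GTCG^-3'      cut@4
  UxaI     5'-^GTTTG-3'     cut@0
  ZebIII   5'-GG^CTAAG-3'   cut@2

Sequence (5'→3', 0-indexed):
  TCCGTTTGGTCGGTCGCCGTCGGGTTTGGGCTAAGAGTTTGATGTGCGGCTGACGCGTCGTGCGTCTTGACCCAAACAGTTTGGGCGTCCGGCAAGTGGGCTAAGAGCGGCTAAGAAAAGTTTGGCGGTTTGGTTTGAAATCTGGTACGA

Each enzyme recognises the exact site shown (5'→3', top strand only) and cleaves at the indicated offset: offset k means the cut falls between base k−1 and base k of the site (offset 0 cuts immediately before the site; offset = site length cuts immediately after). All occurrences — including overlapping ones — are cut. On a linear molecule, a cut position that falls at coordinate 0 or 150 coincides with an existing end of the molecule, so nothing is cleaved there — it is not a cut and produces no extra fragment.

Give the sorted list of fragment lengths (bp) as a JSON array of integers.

[1,2,3,4,5,5,6,6,7,8,9,9,10,10,12,13,18,22]

Scan for sites:
  DwuIX (GCGTC, off=4): starts [54, 61, 84] → cuts [58, 65, 88]
  OquX (GTCG, off=4): starts [8, 12, 18, 56] → cuts [12, 16, 22, 60]
  UxaI (GTTTG, off=0): starts [3, 23, 36, 78, 119, 127, 132] → cuts [3, 23, 36, 78, 119, 127, 132]
  ZebIII (GGCTAAG, off=2): starts [28, 98, 108] → cuts [30, 100, 110]

All cut coordinates (distinct, sorted): [3, 12, 16, 22, 23, 30, 36, 58, 60, 65, 78, 88, 100, 110, 119, 127, 132]

Fragments:
  [0,3): 3 bp
  [3,12): 9 bp
  [12,16): 4 bp
  [16,22): 6 bp
  [22,23): 1 bp
  [23,30): 7 bp
  [30,36): 6 bp
  [36,58): 22 bp
  [58,60): 2 bp
  [60,65): 5 bp
  [65,78): 13 bp
  [78,88): 10 bp
  [88,100): 12 bp
  [100,110): 10 bp
  [110,119): 9 bp
  [119,127): 8 bp
  [127,132): 5 bp
  [132,150): 18 bp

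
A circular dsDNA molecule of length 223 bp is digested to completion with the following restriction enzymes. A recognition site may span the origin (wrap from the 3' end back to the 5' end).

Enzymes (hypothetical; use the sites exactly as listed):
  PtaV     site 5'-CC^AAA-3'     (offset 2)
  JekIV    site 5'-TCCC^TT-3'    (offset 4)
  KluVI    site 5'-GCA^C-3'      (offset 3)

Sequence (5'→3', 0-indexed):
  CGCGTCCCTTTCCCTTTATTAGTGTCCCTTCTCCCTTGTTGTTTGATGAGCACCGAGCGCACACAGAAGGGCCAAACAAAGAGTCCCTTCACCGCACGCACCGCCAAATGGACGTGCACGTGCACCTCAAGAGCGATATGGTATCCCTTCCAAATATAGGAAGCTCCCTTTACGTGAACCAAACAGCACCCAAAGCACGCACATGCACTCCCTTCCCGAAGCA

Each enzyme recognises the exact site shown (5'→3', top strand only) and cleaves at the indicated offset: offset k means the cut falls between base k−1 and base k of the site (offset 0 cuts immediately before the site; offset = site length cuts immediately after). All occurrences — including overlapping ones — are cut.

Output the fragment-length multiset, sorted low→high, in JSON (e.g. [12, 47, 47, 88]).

Scan for sites:
  PtaV (CCAAA, off=2): starts [71, 103, 149, 178, 189] → cuts [73, 105, 151, 180, 191]
  JekIV (TCCCTT, off=4): starts [4, 10, 24, 31, 83, 143, 164, 208] → cuts [8, 14, 28, 35, 87, 147, 168, 212]
  KluVI (GCAC, off=3): starts [49, 58, 93, 97, 115, 121, 185, 194, 198, 204, 220] → cuts [0, 52, 61, 96, 100, 118, 124, 188, 197, 201, 207]

All cut coordinates (distinct, sorted): [0, 8, 14, 28, 35, 52, 61, 73, 87, 96, 100, 105, 118, 124, 147, 151, 168, 180, 188, 191, 197, 201, 207, 212]

Fragment lengths:
  0→8: 8 bp
  8→14: 6 bp
  14→28: 14 bp
  28→35: 7 bp
  35→52: 17 bp
  52→61: 9 bp
  61→73: 12 bp
  73→87: 14 bp
  87→96: 9 bp
  96→100: 4 bp
  100→105: 5 bp
  105→118: 13 bp
  118→124: 6 bp
  124→147: 23 bp
  147→151: 4 bp
  151→168: 17 bp
  168→180: 12 bp
  180→188: 8 bp
  188→191: 3 bp
  191→197: 6 bp
  197→201: 4 bp
  201→207: 6 bp
  207→212: 5 bp
  212→0 (wrap): 223-212+0 = 11 bp

[3,4,4,4,5,5,6,6,6,6,7,8,8,9,9,11,12,12,13,14,14,17,17,23]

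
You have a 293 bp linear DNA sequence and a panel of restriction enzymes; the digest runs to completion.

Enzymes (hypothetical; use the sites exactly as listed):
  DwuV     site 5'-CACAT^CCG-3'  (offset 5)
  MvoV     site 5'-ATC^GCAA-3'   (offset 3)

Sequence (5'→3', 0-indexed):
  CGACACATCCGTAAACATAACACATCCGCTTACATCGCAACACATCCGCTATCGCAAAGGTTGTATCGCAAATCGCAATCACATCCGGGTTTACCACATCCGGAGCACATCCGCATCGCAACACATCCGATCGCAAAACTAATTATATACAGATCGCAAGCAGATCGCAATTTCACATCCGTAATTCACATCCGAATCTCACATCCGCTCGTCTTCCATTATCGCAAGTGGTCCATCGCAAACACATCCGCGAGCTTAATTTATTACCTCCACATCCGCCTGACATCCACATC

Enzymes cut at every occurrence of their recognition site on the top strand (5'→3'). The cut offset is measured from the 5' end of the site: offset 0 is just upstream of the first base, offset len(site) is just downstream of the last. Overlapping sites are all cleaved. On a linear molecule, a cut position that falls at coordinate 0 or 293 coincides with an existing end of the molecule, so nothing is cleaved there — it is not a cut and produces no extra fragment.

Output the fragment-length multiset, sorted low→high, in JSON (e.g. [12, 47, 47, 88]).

[6,7,7,8,8,9,9,10,10,11,11,11,12,13,13,14,14,15,17,18,19,23,28]

Scan for sites:
  DwuV CACATCCG/5: at [3, 20, 40, 79, 94, 105, 121, 173, 186, 199, 242, 270] ⇒ [8, 25, 45, 84, 99, 110, 126, 178, 191, 204, 247, 275]
  MvoV ATCGCAA/3: at [33, 50, 64, 71, 114, 129, 152, 163, 220, 234] ⇒ [36, 53, 67, 74, 117, 132, 155, 166, 223, 237]

All cut coordinates (distinct, sorted): [8, 25, 36, 45, 53, 67, 74, 84, 99, 110, 117, 126, 132, 155, 166, 178, 191, 204, 223, 237, 247, 275]

Fragments:
  [0,8): 8 bp
  [8,25): 17 bp
  [25,36): 11 bp
  [36,45): 9 bp
  [45,53): 8 bp
  [53,67): 14 bp
  [67,74): 7 bp
  [74,84): 10 bp
  [84,99): 15 bp
  [99,110): 11 bp
  [110,117): 7 bp
  [117,126): 9 bp
  [126,132): 6 bp
  [132,155): 23 bp
  [155,166): 11 bp
  [166,178): 12 bp
  [178,191): 13 bp
  [191,204): 13 bp
  [204,223): 19 bp
  [223,237): 14 bp
  [237,247): 10 bp
  [247,275): 28 bp
  [275,293): 18 bp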